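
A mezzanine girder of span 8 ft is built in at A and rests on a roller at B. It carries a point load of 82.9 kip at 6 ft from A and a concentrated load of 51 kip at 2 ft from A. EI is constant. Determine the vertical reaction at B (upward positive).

Remove the prop at B; the released (primary) structure is a cantilever built in at A.
Free-end deflection of the primary structure under the applied loading (downward +):
  point load 82.9 at a = 6: Pa²(3L − a)/(6EI) = 8953/EI
  point load 51 at a = 2: Pa²(3L − a)/(6EI) = 748/EI
  δ_0 = 9701/EI
Flexibility coefficient — unit upward force at B: δ_{BB} = L³/(3EI) = 170.7/EI.
Compatibility at B: δ_0 − R_B·δ_{BB} = 0, so R_B = 9701/170.7 = 56.84 kip.

R_B = 56.84 kip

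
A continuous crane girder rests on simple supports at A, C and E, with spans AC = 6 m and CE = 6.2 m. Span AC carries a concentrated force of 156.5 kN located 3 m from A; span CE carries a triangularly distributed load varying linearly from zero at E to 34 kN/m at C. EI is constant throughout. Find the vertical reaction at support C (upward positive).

Take M_C as the redundant. Released structure: two simple spans AC and CE with a hinge at C.
Rotations at C on the released spans (each span's end-slope, ×1/EI):
  span AC: point load 156.5 at a = 3: Pab(L + a)/(6LEI) = 352.1/EI
  span CE: triangular load, peak 34: w₀L³/(45EI) = 180.1/EI
  relative rotation θ_0 = (352.1 + 180.1)/EI = 532.2/EI
A unit hogging moment at C produces rotation L₁/(3EI) + L₂/(3EI) = 4.067/EI.
Compatibility: M_C·(L₁+L₂)/(3EI) = θ_0, giving M_C = 130.9 kN·m (hogging).
Span AC, ΣM about A with M_C applied at C: R_C^{AC}·6 = 469.5 + 130.9, so R_C^{AC} = 100.1 kN and R_A = 156.5 − 100.1 = 56.44 kN.
Span CE, ΣM about E: R_C^{CE}·6.2 = 435.7 + 130.9, so R_C^{CE} = 91.37 kN and R_E = 105.4 − 91.37 = 14.03 kN.
R_C = 100.1 + 91.37 = 191.4 kN.

R_C = 191.4 kN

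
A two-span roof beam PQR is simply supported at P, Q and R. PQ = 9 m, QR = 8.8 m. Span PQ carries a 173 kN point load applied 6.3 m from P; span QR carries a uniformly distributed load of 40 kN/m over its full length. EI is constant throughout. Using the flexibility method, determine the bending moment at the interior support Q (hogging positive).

M_Q = 331.9 kN·m

Release continuity at Q by inserting a hinge; the redundant is the internal moment M_Q. The primary structure is two simply-supported spans PQ and QR.
End slopes at the hinge Q, treating each span as simply supported:
  span PQ: point load 173 at a = 6.3: Pab(L + a)/(6LEI) = 833.8/EI
  span QR: UDL 40: wL³/(24EI) = 1136/EI
  relative rotation θ_0 = (833.8 + 1136)/EI = 1970/EI
A unit hogging moment at Q produces rotation L₁/(3EI) + L₂/(3EI) = 5.933/EI.
Slope continuity at Q: θ_0 = M_Q·5.933/EI, so M_Q = 1970/5.933 = 331.9 kN·m (hogging).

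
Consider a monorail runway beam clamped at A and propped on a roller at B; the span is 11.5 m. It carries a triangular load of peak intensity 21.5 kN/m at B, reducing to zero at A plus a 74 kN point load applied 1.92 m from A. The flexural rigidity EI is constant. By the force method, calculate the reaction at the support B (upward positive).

Take the reaction at B as the redundant and release it; the primary structure is a cantilever fixed at A.
Deflection at B on the released cantilever, summing each load's contribution:
  triangular load, peak 21.5 at the free end: 11w₀L⁴/(120EI) = 34470/EI
  point load 74 at a = 1.92: Pa²(3L − a)/(6EI) = 1481/EI
  δ_0 = 35951/EI
Flexibility coefficient — unit upward force at B: δ_{BB} = L³/(3EI) = 507/EI.
The prop prevents deflection at B: R_B = δ_0/δ_{BB} = 35951/507 = 70.92 kN.

R_B = 70.92 kN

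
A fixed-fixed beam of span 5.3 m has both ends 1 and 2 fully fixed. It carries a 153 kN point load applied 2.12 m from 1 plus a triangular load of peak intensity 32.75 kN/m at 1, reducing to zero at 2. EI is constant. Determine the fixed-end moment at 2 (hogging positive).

Release both end moments; the primary structure is a simply-supported span 12 with redundants M_1 and M_2.
Simple-span end rotations at 1 and 2 under the given loads:
  at 1: point load 153 at a = 2.12: Pab(L + b)/(6LEI) = 275.1/EI
  at 2: point load 153 at a = 2.12: Pab(L + a)/(6LEI) = 240.7/EI
  at 1: triangular load, peak 32.75: w₀L³/(45EI) = 108.3/EI
  at 2: triangular load, peak 32.75: 7w₀L³/(360EI) = 94.81/EI
  θ_10 = 383.4/EI,  θ_20 = 335.5/EI
Flexibility coefficients: a unit moment at one end gives L/(3EI) there and L/(6EI) at the far end, so f₁₁ = f₂₂ = 1.767/EI and f₁₂ = f₂₁ = 0.8833/EI.
Compatibility — zero rotation at each built-in end:
  1.767 M_1 + 0.8833 M_2 = 383.4
  0.8833 M_1 + 1.767 M_2 = 335.5
Solving the pair gives M_1 = 162.8 kN·m and M_2 = 108.5 kN·m (hogging).

M_2 = 108.5 kN·m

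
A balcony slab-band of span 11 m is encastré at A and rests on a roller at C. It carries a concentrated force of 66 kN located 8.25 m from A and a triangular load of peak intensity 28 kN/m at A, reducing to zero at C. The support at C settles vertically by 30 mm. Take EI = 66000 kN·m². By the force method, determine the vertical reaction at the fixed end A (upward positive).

R_A = 151.9 kN

Choose R_C as the redundant. The primary structure is the cantilever fixed at A.
Free-end deflection of the primary structure under the applied loading (downward +):
  point load 66 at a = 8.25: Pa²(3L − a)/(6EI) = 18530/EI
  triangular load, peak 28 at the fixed end: w₀L⁴/(30EI) = 13665/EI
  δ_0 = 32195/EI
Tip deflection under a unit load at C: L³/(3EI) = 443.7/EI.
With EI = 66000 kN·m²: δ_0 = 0.4878 m and δ_{CC} = 0.006722 m/kN.
Compatibility — the beam at C must follow the support down by 0.03 m: δ_0 − R_C·δ_{CC} = 0.03, so R_C = (0.4878 − 0.03)/0.006722 = 68.1 kN.
Vertical equilibrium: R_A = ΣP − R_C = 220 − 68.1 = 151.9 kN.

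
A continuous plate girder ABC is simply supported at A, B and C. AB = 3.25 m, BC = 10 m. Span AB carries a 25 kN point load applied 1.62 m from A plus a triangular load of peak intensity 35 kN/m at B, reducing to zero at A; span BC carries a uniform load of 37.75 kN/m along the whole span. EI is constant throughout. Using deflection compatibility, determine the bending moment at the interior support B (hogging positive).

M_B = 365.9 kN·m

Insert a hinge at B; M_B is the redundant, and each span becomes simply supported.
Discontinuity in slope at B on the released structure — sum the simple-span end rotations:
  span AB: point load 25 at a = 1.62: Pab(L + a)/(6LEI) = 16.49/EI
  span AB: triangular load, peak 35: w₀L³/(45EI) = 26.7/EI
  span BC: UDL 37.75: wL³/(24EI) = 1573/EI
  relative rotation θ_0 = (43.19 + 1573)/EI = 1616/EI
A unit hogging moment at B produces rotation L₁/(3EI) + L₂/(3EI) = 4.417/EI.
Compatibility: M_B·(L₁+L₂)/(3EI) = θ_0, giving M_B = 365.9 kN·m (hogging).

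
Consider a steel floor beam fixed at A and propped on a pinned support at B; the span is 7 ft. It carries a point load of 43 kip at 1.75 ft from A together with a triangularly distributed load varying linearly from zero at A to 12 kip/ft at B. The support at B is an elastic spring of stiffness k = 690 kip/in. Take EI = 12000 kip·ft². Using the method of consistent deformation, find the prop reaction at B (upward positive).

R_B = 26.46 kip

Remove the prop at B; the released (primary) structure is a cantilever built in at A.
Free-end deflection of the primary structure under the applied loading (downward +):
  point load 43 at a = 1.75: Pa²(3L − a)/(6EI) = 422.5/EI
  triangular load, peak 12 at the free end: 11w₀L⁴/(120EI) = 2641/EI
  δ_0 = 3064/EI
Flexibility coefficient — unit upward force at B: δ_{BB} = L³/(3EI) = 114.3/EI.
With EI = 12000 kip·ft²: δ_0 = 0.2553 ft and δ_{BB} = 0.009528 ft/kip.
Compatibility — the spring shortens by R_B/k under the reaction it provides: δ_0 − R_B·δ_{BB} = R_B/k. With 1/k = 1/(690×12) ft/kip = 0.000121 ft/kip, R_B = δ_0 / (δ_{BB} + 1/k) = 0.2553 / (0.009528 + 0.000121) = 26.46 kip.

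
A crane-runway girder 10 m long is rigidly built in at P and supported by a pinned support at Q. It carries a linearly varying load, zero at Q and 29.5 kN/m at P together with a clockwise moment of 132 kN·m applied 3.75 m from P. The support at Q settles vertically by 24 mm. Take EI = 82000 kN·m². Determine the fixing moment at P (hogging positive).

Choose R_Q as the redundant. The primary structure is the cantilever fixed at P.
Free-end deflection of the primary structure under the applied loading (downward +):
  triangular load, peak 29.5 at the fixed end: w₀L⁴/(30EI) = 9833/EI
  clockwise couple 132 at a = 3.75: M₀a(2L − a)/(2EI) = 4022/EI
  δ_0 = 13855/EI
Flexibility coefficient — unit upward force at Q: δ_{QQ} = L³/(3EI) = 333.3/EI.
With EI = 82000 kN·m²: δ_0 = 0.16897 m and δ_{QQ} = 0.004065 m/kN.
Compatibility — the beam at Q must follow the support down by 0.024 m: δ_0 − R_Q·δ_{QQ} = 0.024, so R_Q = (0.16897 − 0.024)/0.004065 = 35.66 kN.
Moment equilibrium about P: M_P = Σ(load moments about P) − R_Q·L = 623.7 − 35.66×10 = 267.1 kN·m.

M_P = 267.1 kN·m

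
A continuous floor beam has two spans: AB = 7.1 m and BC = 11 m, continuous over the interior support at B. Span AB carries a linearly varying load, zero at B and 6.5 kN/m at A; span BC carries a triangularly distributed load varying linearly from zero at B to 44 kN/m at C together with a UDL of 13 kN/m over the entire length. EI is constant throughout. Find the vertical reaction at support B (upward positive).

Release continuity at B by inserting a hinge; the redundant is the internal moment M_B. The primary structure is two simply-supported spans AB and BC.
Rotations at B on the released spans (each span's end-slope, ×1/EI):
  span AB: triangular load, peak 6.5: 7w₀L³/(360EI) = 45.24/EI
  span BC: triangular load, peak 44: 7w₀L³/(360EI) = 1139/EI
  span BC: UDL 13: wL³/(24EI) = 721/EI
  relative rotation θ_0 = (45.24 + 1860)/EI = 1905/EI
A unit hogging moment at B produces rotation L₁/(3EI) + L₂/(3EI) = 6.033/EI.
Compatibility: M_B·(L₁+L₂)/(3EI) = θ_0, giving M_B = 315.7 kN·m (hogging).
Span AB, ΣM about A with M_B applied at B: R_B^{AB}·7.1 = 54.61 + 315.7, so R_B^{AB} = 52.16 kN and R_A = 23.07 − 52.16 = -29.09 kN.
Span BC, ΣM about C: R_B^{BC}·11 = 1674 + 315.7, so R_B^{BC} = 180.9 kN and R_C = 385 − 180.9 = 204.1 kN.
R_B = 52.16 + 180.9 = 233 kN.

R_B = 233 kN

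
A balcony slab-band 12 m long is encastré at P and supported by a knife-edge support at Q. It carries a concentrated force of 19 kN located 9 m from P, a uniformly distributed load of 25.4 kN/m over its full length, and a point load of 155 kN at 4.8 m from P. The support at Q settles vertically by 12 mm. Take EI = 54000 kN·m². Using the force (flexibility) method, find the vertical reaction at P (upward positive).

R_P = 321.4 kN

Release the roller at Q. Primary structure: cantilever fixed at P.
Downward deflection at the released point Q due to the loads:
  point load 19 at a = 9: Pa²(3L − a)/(6EI) = 6926/EI
  UDL 25.4: wL⁴/(8EI) = 65837/EI
  point load 155 at a = 4.8: Pa²(3L − a)/(6EI) = 18570/EI
  δ_0 = 91333/EI
Tip deflection under a unit load at Q: L³/(3EI) = 576/EI.
With EI = 54000 kN·m²: δ_0 = 1.6913 m and δ_{QQ} = 0.010667 m/kN.
Compatibility — the beam at Q must follow the support down by 0.012 m: δ_0 − R_Q·δ_{QQ} = 0.012, so R_Q = (1.6913 − 0.012)/0.010667 = 157.4 kN.
Vertical equilibrium: R_P = ΣP − R_Q = 478.8 − 157.4 = 321.4 kN.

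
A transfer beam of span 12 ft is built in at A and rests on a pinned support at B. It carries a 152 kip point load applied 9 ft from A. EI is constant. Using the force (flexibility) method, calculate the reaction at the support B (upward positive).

R_B = 96.19 kip

Choose R_B as the redundant. The primary structure is the cantilever fixed at A.
Free-end deflection of the primary structure under the applied loading (downward +):
  point load 152 at a = 9: Pa²(3L − a)/(6EI) = 55404/EI
Flexibility coefficient — unit upward force at B: δ_{BB} = L³/(3EI) = 576/EI.
Compatibility at B: δ_0 − R_B·δ_{BB} = 0, so R_B = 55404/576 = 96.19 kip.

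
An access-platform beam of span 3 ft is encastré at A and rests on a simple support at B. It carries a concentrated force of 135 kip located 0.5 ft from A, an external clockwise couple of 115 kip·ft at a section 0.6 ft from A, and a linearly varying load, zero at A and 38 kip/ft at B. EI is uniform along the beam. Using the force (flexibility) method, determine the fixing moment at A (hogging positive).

Release the roller at B. Primary structure: cantilever fixed at A.
Free-end deflection of the primary structure under the applied loading (downward +):
  point load 135 at a = 0.5: Pa²(3L − a)/(6EI) = 47.81/EI
  clockwise couple 115 at a = 0.6: M₀a(2L − a)/(2EI) = 186.3/EI
  triangular load, peak 38 at the free end: 11w₀L⁴/(120EI) = 282.1/EI
  δ_0 = 516.3/EI
Flexibility coefficient — unit upward force at B: δ_{BB} = L³/(3EI) = 9/EI.
Compatibility at B: δ_0 − R_B·δ_{BB} = 0, so R_B = 516.3/9 = 57.36 kip.
Moment equilibrium about A: M_A = Σ(load moments about A) − R_B·L = 296.5 − 57.36×3 = 124.4 kip·ft.

M_A = 124.4 kip·ft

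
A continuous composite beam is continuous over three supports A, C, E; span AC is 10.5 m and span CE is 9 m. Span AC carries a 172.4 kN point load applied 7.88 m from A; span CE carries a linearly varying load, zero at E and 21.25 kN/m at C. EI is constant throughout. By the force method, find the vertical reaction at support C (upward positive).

R_C = 237 kN

Insert a hinge at C; M_C is the redundant, and each span becomes simply supported.
End slopes at the hinge C, treating each span as simply supported:
  span AC: point load 172.4 at a = 7.88: Pab(L + a)/(6LEI) = 1038/EI
  span CE: triangular load, peak 21.25: w₀L³/(45EI) = 344.2/EI
  relative rotation θ_0 = (1038 + 344.2)/EI = 1383/EI
A unit hogging moment at C produces rotation L₁/(3EI) + L₂/(3EI) = 6.5/EI.
Compatibility: M_C·(L₁+L₂)/(3EI) = θ_0, giving M_C = 212.7 kN·m (hogging).
Span AC, ΣM about A with M_C applied at C: R_C^{AC}·10.5 = 1359 + 212.7, so R_C^{AC} = 149.6 kN and R_A = 172.4 − 149.6 = 22.76 kN.
Span CE, ΣM about E: R_C^{CE}·9 = 573.8 + 212.7, so R_C^{CE} = 87.39 kN and R_E = 95.62 − 87.39 = 8.24 kN.
R_C = 149.6 + 87.39 = 237 kN.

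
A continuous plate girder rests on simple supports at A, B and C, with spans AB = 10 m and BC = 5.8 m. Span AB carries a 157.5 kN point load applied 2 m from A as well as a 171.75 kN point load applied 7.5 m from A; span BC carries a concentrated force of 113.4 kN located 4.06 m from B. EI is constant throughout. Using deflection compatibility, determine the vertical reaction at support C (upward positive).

R_C = 26.45 kN

Insert a hinge at B; M_B is the redundant, and each span becomes simply supported.
Rotations at B on the released spans (each span's end-slope, ×1/EI):
  span AB: point load 157.5 at a = 2: Pab(L + a)/(6LEI) = 504/EI
  span AB: point load 171.75 at a = 7.5: Pab(L + a)/(6LEI) = 939.3/EI
  span BC: point load 113.4 at a = 4.06: Pab(L + b)/(6LEI) = 173.6/EI
  relative rotation θ_0 = (1443 + 173.6)/EI = 1617/EI
A unit hogging moment at B produces rotation L₁/(3EI) + L₂/(3EI) = 5.267/EI.
Compatibility: M_B·(L₁+L₂)/(3EI) = θ_0, giving M_B = 307 kN·m (hogging).
Span BC, ΣM about C: R_B^{BC}·5.8 = 197.3 + 307, so R_B^{BC} = 86.95 kN and R_C = 113.4 − 86.95 = 26.45 kN.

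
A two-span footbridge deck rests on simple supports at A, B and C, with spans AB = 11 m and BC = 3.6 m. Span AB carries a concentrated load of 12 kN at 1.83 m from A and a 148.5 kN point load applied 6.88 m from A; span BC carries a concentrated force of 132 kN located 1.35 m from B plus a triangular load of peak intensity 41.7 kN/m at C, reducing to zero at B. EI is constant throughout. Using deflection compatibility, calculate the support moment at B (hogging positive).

Take M_B as the redundant. Released structure: two simple spans AB and BC with a hinge at B.
End slopes at the hinge B, treating each span as simply supported:
  span AB: point load 12 at a = 1.83: Pab(L + a)/(6LEI) = 39.15/EI
  span AB: point load 148.5 at a = 6.88: Pab(L + a)/(6LEI) = 1140/EI
  span BC: point load 132 at a = 1.35: Pab(L + b)/(6LEI) = 108.6/EI
  span BC: triangular load, peak 41.7: 7w₀L³/(360EI) = 37.83/EI
  relative rotation θ_0 = (1179 + 146.4)/EI = 1326/EI
A unit hogging moment at B produces rotation L₁/(3EI) + L₂/(3EI) = 4.867/EI.
Compatibility: M_B·(L₁+L₂)/(3EI) = θ_0, giving M_B = 272.4 kN·m (hogging).

M_B = 272.4 kN·m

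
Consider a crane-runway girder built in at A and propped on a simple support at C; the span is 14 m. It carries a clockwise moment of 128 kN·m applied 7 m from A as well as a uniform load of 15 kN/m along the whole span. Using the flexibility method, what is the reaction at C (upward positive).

Remove the prop at C; the released (primary) structure is a cantilever built in at A.
Free-end deflection of the primary structure under the applied loading (downward +):
  clockwise couple 128 at a = 7: M₀a(2L − a)/(2EI) = 9408/EI
  UDL 15: wL⁴/(8EI) = 72030/EI
  δ_0 = 81438/EI
Tip deflection under a unit load at C: L³/(3EI) = 914.7/EI.
The prop prevents deflection at C: R_C = δ_0/δ_{CC} = 81438/914.7 = 89.04 kN.

R_C = 89.04 kN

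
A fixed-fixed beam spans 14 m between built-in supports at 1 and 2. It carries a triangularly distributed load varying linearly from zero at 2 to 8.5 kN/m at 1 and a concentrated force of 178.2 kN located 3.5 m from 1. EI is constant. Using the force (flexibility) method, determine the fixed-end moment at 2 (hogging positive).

Release both end moments; the primary structure is a simply-supported span 12 with redundants M_1 and M_2.
Simple-span end rotations at 1 and 2 under the given loads:
  at 1: triangular load, peak 8.5: w₀L³/(45EI) = 518.3/EI
  at 2: triangular load, peak 8.5: 7w₀L³/(360EI) = 453.5/EI
  at 1: point load 178.2 at a = 3.5: Pab(L + b)/(6LEI) = 1910/EI
  at 2: point load 178.2 at a = 3.5: Pab(L + a)/(6LEI) = 1364/EI
  θ_10 = 2428/EI,  θ_20 = 1818/EI
Flexibility coefficients: a unit moment at one end gives L/(3EI) there and L/(6EI) at the far end, so f₁₁ = f₂₂ = 4.667/EI and f₁₂ = f₂₁ = 2.333/EI.
Compatibility — zero rotation at each built-in end:
  4.667 M_1 + 2.333 M_2 = 2428
  2.333 M_1 + 4.667 M_2 = 1818
Solving the pair gives M_1 = 434.1 kN·m and M_2 = 172.5 kN·m (hogging).

M_2 = 172.5 kN·m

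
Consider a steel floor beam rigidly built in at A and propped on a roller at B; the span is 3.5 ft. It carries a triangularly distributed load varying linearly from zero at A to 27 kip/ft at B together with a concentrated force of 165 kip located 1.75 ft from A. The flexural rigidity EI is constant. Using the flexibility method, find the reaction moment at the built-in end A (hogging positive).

Choose R_B as the redundant. The primary structure is the cantilever fixed at A.
Deflection at B on the released cantilever, summing each load's contribution:
  triangular load, peak 27 at the free end: 11w₀L⁴/(120EI) = 371.4/EI
  point load 165 at a = 1.75: Pa²(3L − a)/(6EI) = 736.9/EI
  δ_0 = 1108/EI
Tip deflection under a unit load at B: L³/(3EI) = 14.29/EI.
Compatibility at B: δ_0 − R_B·δ_{BB} = 0, so R_B = 1108/14.29 = 77.55 kip.
Moment equilibrium about A: M_A = Σ(load moments about A) − R_B·L = 399 − 77.55×3.5 = 127.6 kip·ft.

M_A = 127.6 kip·ft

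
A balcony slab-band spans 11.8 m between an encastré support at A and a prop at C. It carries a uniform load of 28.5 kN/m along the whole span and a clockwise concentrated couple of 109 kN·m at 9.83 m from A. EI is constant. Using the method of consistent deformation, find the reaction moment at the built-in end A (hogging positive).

M_A = 446.1 kN·m

Remove the prop at C; the released (primary) structure is a cantilever built in at A.
Primary-structure tip deflection at C by superposition:
  UDL 28.5: wL⁴/(8EI) = 69069/EI
  clockwise couple 109 at a = 9.83: M₀a(2L − a)/(2EI) = 7377/EI
  δ_0 = 76446/EI
Tip deflection under a unit load at C: L³/(3EI) = 547.7/EI.
The prop prevents deflection at C: R_C = δ_0/δ_{CC} = 76446/547.7 = 139.6 kN.
Moment equilibrium about A: M_A = Σ(load moments about A) − R_C·L = 2093 − 139.6×11.8 = 446.1 kN·m.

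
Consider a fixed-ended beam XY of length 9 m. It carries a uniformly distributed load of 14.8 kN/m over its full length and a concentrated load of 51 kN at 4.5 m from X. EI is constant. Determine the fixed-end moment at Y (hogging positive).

M_Y = 157.3 kN·m

Release both end moments; the primary structure is a simply-supported span XY with redundants M_X and M_Y.
End rotations of the released simple span under the applied load (×1/EI):
  at X: UDL 14.8: wL³/(24EI) = 449.6/EI
  at Y: UDL 14.8: wL³/(24EI) = 449.6/EI
  at X: point load 51 at a = 4.5: Pab(L + b)/(6LEI) = 258.2/EI
  at Y: point load 51 at a = 4.5: Pab(L + a)/(6LEI) = 258.2/EI
  θ_X0 = 707.7/EI,  θ_Y0 = 707.7/EI
Flexibility coefficients: a unit moment at one end gives L/(3EI) there and L/(6EI) at the far end, so f₁₁ = f₂₂ = 3/EI and f₁₂ = f₂₁ = 1.5/EI.
Compatibility — zero rotation at each built-in end:
  3 M_X + 1.5 M_Y = 707.7
  1.5 M_X + 3 M_Y = 707.7
Solving the pair gives M_X = 157.3 kN·m and M_Y = 157.3 kN·m (hogging).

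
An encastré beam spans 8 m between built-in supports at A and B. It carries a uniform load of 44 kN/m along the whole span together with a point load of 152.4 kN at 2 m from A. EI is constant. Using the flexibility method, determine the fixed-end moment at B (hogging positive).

Release both end moments; the primary structure is a simply-supported span AB with redundants M_A and M_B.
Simple-span end rotations at A and B under the given loads:
  at A: UDL 44: wL³/(24EI) = 938.7/EI
  at B: UDL 44: wL³/(24EI) = 938.7/EI
  at A: point load 152.4 at a = 2: Pab(L + b)/(6LEI) = 533.4/EI
  at B: point load 152.4 at a = 2: Pab(L + a)/(6LEI) = 381/EI
  θ_A0 = 1472/EI,  θ_B0 = 1320/EI
Flexibility coefficients: a unit moment at one end gives L/(3EI) there and L/(6EI) at the far end, so f₁₁ = f₂₂ = 2.667/EI and f₁₂ = f₂₁ = 1.333/EI.
Compatibility — zero rotation at each built-in end:
  2.667 M_A + 1.333 M_B = 1472
  1.333 M_A + 2.667 M_B = 1320
Solving the pair gives M_A = 406.1 kN·m and M_B = 291.8 kN·m (hogging).

M_B = 291.8 kN·m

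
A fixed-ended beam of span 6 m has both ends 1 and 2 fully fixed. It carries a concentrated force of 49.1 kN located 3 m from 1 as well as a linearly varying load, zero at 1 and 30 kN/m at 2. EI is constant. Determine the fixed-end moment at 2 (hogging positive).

M_2 = 90.83 kN·m

Take the two fixed-end moments M_1, M_2 as redundants; the released structure is the simple span 12.
On the primary (simply-supported) span, the end slopes from the loading are:
  at 1: point load 49.1 at a = 3: Pab(L + b)/(6LEI) = 110.5/EI
  at 2: point load 49.1 at a = 3: Pab(L + a)/(6LEI) = 110.5/EI
  at 1: triangular load, peak 30: 7w₀L³/(360EI) = 126/EI
  at 2: triangular load, peak 30: w₀L³/(45EI) = 144/EI
  θ_10 = 236.5/EI,  θ_20 = 254.5/EI
Flexibility coefficients: a unit moment at one end gives L/(3EI) there and L/(6EI) at the far end, so f₁₁ = f₂₂ = 2/EI and f₁₂ = f₂₁ = 1/EI.
Compatibility — zero rotation at each built-in end:
  2 M_1 + 1 M_2 = 236.5
  1 M_1 + 2 M_2 = 254.5
Solving the pair gives M_1 = 72.83 kN·m and M_2 = 90.83 kN·m (hogging).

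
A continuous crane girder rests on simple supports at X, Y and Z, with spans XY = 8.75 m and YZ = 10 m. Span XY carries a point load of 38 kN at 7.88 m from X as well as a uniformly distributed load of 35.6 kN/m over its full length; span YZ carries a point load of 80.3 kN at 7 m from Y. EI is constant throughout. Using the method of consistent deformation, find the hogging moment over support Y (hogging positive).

Insert a hinge at Y; M_Y is the redundant, and each span becomes simply supported.
Discontinuity in slope at Y on the released structure — sum the simple-span end rotations:
  span XY: point load 38 at a = 7.88: Pab(L + a)/(6LEI) = 82.52/EI
  span XY: UDL 35.6: wL³/(24EI) = 993.7/EI
  span YZ: point load 80.3 at a = 7: Pab(L + b)/(6LEI) = 365.4/EI
  relative rotation θ_0 = (1076 + 365.4)/EI = 1442/EI
A unit hogging moment at Y produces rotation L₁/(3EI) + L₂/(3EI) = 6.25/EI.
Slope continuity at Y: θ_0 = M_Y·6.25/EI, so M_Y = 1442/6.25 = 230.7 kN·m (hogging).

M_Y = 230.7 kN·m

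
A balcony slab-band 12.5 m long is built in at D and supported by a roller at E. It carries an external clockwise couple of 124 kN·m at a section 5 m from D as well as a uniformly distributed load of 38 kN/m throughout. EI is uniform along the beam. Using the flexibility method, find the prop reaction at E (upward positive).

Remove the prop at E; the released (primary) structure is a cantilever built in at D.
Downward deflection at the released point E due to the loads:
  clockwise couple 124 at a = 5: M₀a(2L − a)/(2EI) = 6200/EI
  UDL 38: wL⁴/(8EI) = 115967/EI
  δ_0 = 122167/EI
Tip deflection under a unit load at E: L³/(3EI) = 651/EI.
Compatibility at E: δ_0 − R_E·δ_{EE} = 0, so R_E = 122167/651 = 187.6 kN.

R_E = 187.6 kN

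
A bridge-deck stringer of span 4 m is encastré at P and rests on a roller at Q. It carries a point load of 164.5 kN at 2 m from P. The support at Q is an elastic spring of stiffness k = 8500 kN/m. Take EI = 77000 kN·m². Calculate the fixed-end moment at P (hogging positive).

Release the roller at Q. Primary structure: cantilever fixed at P.
Primary-structure tip deflection at Q by superposition:
  point load 164.5 at a = 2: Pa²(3L − a)/(6EI) = 1097/EI
Tip deflection under a unit load at Q: L³/(3EI) = 21.33/EI.
With EI = 77000 kN·m²: δ_0 = 0.014242 m and δ_{QQ} = 0.000277 m/kN.
Compatibility — the spring shortens by R_Q/k under the reaction it provides: δ_0 − R_Q·δ_{QQ} = R_Q/k. With 1/k = 0.000118 m/kN, R_Q = δ_0 / (δ_{QQ} + 1/k) = 0.014242 / (0.000277 + 0.000118) = 36.08 kN.
Moment equilibrium about P: M_P = Σ(load moments about P) − R_Q·L = 329 − 36.08×4 = 184.7 kN·m.

M_P = 184.7 kN·m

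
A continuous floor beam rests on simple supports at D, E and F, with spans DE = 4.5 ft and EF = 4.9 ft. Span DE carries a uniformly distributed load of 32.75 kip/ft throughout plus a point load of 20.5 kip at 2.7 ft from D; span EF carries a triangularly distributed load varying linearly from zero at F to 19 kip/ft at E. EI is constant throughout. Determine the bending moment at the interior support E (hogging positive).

M_E = 64.02 kip·ft

Insert a hinge at E; M_E is the redundant, and each span becomes simply supported.
End slopes at the hinge E, treating each span as simply supported:
  span DE: UDL 32.75: wL³/(24EI) = 124.3/EI
  span DE: point load 20.5 at a = 2.7: Pab(L + a)/(6LEI) = 26.57/EI
  span EF: triangular load, peak 19: w₀L³/(45EI) = 49.67/EI
  relative rotation θ_0 = (150.9 + 49.67)/EI = 200.6/EI
A unit hogging moment at E produces rotation L₁/(3EI) + L₂/(3EI) = 3.133/EI.
Compatibility: M_E·(L₁+L₂)/(3EI) = θ_0, giving M_E = 64.02 kip·ft (hogging).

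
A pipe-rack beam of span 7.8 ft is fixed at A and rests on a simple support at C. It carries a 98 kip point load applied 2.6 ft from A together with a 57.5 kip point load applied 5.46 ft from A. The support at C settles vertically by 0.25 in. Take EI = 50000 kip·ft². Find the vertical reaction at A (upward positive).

Take the reaction at C as the redundant and release it; the primary structure is a cantilever fixed at A.
Deflection at C on the released cantilever, summing each load's contribution:
  point load 98 at a = 2.6: Pa²(3L − a)/(6EI) = 2297/EI
  point load 57.5 at a = 5.46: Pa²(3L − a)/(6EI) = 5125/EI
  δ_0 = 7422/EI
Tip deflection under a unit load at C: L³/(3EI) = 158.2/EI.
With EI = 50000 kip·ft²: δ_0 = 0.14844 ft and δ_{CC} = 0.003164 ft/kip.
Compatibility — the beam at C must follow the support down by 0.02083 ft: δ_0 − R_C·δ_{CC} = 0.02083, so R_C = (0.14844 − 0.02083)/0.003164 = 40.33 kip.
Vertical equilibrium: R_A = ΣP − R_C = 155.5 − 40.33 = 115.2 kip.

R_A = 115.2 kip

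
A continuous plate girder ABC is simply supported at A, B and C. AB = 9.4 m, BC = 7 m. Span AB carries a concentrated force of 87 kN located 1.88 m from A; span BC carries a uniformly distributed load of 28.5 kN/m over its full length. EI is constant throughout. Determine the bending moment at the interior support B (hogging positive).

Take M_B as the redundant. Released structure: two simple spans AB and BC with a hinge at B.
End slopes at the hinge B, treating each span as simply supported:
  span AB: point load 87 at a = 1.88: Pab(L + a)/(6LEI) = 246/EI
  span BC: UDL 28.5: wL³/(24EI) = 407.3/EI
  relative rotation θ_0 = (246 + 407.3)/EI = 653.3/EI
A unit hogging moment at B produces rotation L₁/(3EI) + L₂/(3EI) = 5.467/EI.
Slope continuity at B: θ_0 = M_B·5.467/EI, so M_B = 653.3/5.467 = 119.5 kN·m (hogging).

M_B = 119.5 kN·m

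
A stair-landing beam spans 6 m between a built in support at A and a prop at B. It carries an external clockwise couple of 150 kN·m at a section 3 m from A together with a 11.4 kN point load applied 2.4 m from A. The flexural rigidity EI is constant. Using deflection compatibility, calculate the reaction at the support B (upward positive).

R_B = 30.5 kN

Remove the prop at B; the released (primary) structure is a cantilever built in at A.
Deflection at B on the released cantilever, summing each load's contribution:
  clockwise couple 150 at a = 3: M₀a(2L − a)/(2EI) = 2025/EI
  point load 11.4 at a = 2.4: Pa²(3L − a)/(6EI) = 170.7/EI
  δ_0 = 2196/EI
Tip deflection under a unit load at B: L³/(3EI) = 72/EI.
The prop prevents deflection at B: R_B = δ_0/δ_{BB} = 2196/72 = 30.5 kN.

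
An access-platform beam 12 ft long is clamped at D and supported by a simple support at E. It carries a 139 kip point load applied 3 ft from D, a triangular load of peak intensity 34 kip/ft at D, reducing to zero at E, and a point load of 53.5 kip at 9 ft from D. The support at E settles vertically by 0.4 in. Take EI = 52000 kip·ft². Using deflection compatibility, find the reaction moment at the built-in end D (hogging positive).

Choose R_E as the redundant. The primary structure is the cantilever fixed at D.
Free-end deflection of the primary structure under the applied loading (downward +):
  point load 139 at a = 3: Pa²(3L − a)/(6EI) = 6880/EI
  triangular load, peak 34 at the fixed end: w₀L⁴/(30EI) = 23501/EI
  point load 53.5 at a = 9: Pa²(3L − a)/(6EI) = 19501/EI
  δ_0 = 49882/EI
Tip deflection under a unit load at E: L³/(3EI) = 576/EI.
With EI = 52000 kip·ft²: δ_0 = 0.95927 ft and δ_{EE} = 0.011077 ft/kip.
Compatibility — the beam at E must follow the support down by 0.03333 ft: δ_0 − R_E·δ_{EE} = 0.03333, so R_E = (0.95927 − 0.03333)/0.011077 = 83.59 kip.
Moment equilibrium about D: M_D = Σ(load moments about D) − R_E·L = 1714 − 83.59×12 = 711.4 kip·ft.

M_D = 711.4 kip·ft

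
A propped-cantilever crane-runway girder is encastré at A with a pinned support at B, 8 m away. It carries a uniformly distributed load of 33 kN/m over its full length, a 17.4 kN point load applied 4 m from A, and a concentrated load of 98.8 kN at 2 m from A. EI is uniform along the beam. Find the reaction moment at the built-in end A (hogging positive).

M_A = 419.8 kN·m

Choose R_B as the redundant. The primary structure is the cantilever fixed at A.
Primary-structure tip deflection at B by superposition:
  UDL 33: wL⁴/(8EI) = 16896/EI
  point load 17.4 at a = 4: Pa²(3L − a)/(6EI) = 928/EI
  point load 98.8 at a = 2: Pa²(3L − a)/(6EI) = 1449/EI
  δ_0 = 19273/EI
Flexibility coefficient — unit upward force at B: δ_{BB} = L³/(3EI) = 170.7/EI.
The prop prevents deflection at B: R_B = δ_0/δ_{BB} = 19273/170.7 = 112.9 kN.
Moment equilibrium about A: M_A = Σ(load moments about A) − R_B·L = 1323 − 112.9×8 = 419.8 kN·m.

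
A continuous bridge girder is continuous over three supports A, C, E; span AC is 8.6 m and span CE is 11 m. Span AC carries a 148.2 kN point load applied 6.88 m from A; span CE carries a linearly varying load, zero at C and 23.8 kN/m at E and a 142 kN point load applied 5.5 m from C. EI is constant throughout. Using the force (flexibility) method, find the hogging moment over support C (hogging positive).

Release continuity at C by inserting a hinge; the redundant is the internal moment M_C. The primary structure is two simply-supported spans AC and CE.
Rotations at C on the released spans (each span's end-slope, ×1/EI):
  span AC: point load 148.2 at a = 6.88: Pab(L + a)/(6LEI) = 526.1/EI
  span CE: triangular load, peak 23.8: 7w₀L³/(360EI) = 616/EI
  span CE: point load 142 at a = 5.5: Pab(L + b)/(6LEI) = 1074/EI
  relative rotation θ_0 = (526.1 + 1690)/EI = 2216/EI
A unit hogging moment at C produces rotation L₁/(3EI) + L₂/(3EI) = 6.533/EI.
Compatibility: M_C·(L₁+L₂)/(3EI) = θ_0, giving M_C = 339.2 kN·m (hogging).

M_C = 339.2 kN·m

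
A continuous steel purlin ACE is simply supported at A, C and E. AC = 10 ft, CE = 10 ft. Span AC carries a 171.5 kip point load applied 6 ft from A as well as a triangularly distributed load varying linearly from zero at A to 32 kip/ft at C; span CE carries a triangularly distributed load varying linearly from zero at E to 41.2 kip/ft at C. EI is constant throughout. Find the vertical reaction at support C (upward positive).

Take M_C as the redundant. Released structure: two simple spans AC and CE with a hinge at C.
Rotations at C on the released spans (each span's end-slope, ×1/EI):
  span AC: point load 171.5 at a = 6: Pab(L + a)/(6LEI) = 1098/EI
  span AC: triangular load, peak 32: w₀L³/(45EI) = 711.1/EI
  span CE: triangular load, peak 41.2: w₀L³/(45EI) = 915.6/EI
  relative rotation θ_0 = (1809 + 915.6)/EI = 2724/EI
A unit hogging moment at C produces rotation L₁/(3EI) + L₂/(3EI) = 6.667/EI.
Slope continuity at C: θ_0 = M_C·6.667/EI, so M_C = 2724/6.667 = 408.6 kip·ft (hogging).
Span AC, ΣM about A with M_C applied at C: R_C^{AC}·10 = 2096 + 408.6, so R_C^{AC} = 250.4 kip and R_A = 331.5 − 250.4 = 81.07 kip.
Span CE, ΣM about E: R_C^{CE}·10 = 1373 + 408.6, so R_C^{CE} = 178.2 kip and R_E = 206 − 178.2 = 27.8 kip.
R_C = 250.4 + 178.2 = 428.6 kip.

R_C = 428.6 kip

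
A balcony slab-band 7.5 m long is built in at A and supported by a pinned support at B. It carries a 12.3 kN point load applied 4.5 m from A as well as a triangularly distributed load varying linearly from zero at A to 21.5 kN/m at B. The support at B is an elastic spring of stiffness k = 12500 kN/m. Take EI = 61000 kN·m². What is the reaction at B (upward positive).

R_B = 47.99 kN

Take the reaction at B as the redundant and release it; the primary structure is a cantilever fixed at A.
Deflection at B on the released cantilever, summing each load's contribution:
  point load 12.3 at a = 4.5: Pa²(3L − a)/(6EI) = 747.2/EI
  triangular load, peak 21.5 at the free end: 11w₀L⁴/(120EI) = 6236/EI
  δ_0 = 6983/EI
Flexibility coefficient — unit upward force at B: δ_{BB} = L³/(3EI) = 140.6/EI.
With EI = 61000 kN·m²: δ_0 = 0.11448 m and δ_{BB} = 0.002305 m/kN.
Compatibility — the spring shortens by R_B/k under the reaction it provides: δ_0 − R_B·δ_{BB} = R_B/k. With 1/k = 0.00008 m/kN, R_B = δ_0 / (δ_{BB} + 1/k) = 0.11448 / (0.002305 + 0.00008) = 47.99 kN.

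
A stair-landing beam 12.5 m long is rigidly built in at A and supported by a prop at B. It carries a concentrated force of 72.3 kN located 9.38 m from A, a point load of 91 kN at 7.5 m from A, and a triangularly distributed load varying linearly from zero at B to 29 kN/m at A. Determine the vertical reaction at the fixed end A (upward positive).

Release the roller at B. Primary structure: cantilever fixed at A.
Downward deflection at the released point B due to the loads:
  point load 72.3 at a = 9.38: Pa²(3L − a)/(6EI) = 29813/EI
  point load 91 at a = 7.5: Pa²(3L − a)/(6EI) = 25594/EI
  triangular load, peak 29 at the fixed end: w₀L⁴/(30EI) = 23600/EI
  δ_0 = 79007/EI
Flexibility coefficient — unit upward force at B: δ_{BB} = L³/(3EI) = 651/EI.
The prop prevents deflection at B: R_B = δ_0/δ_{BB} = 79007/651 = 121.4 kN.
Vertical equilibrium: R_A = ΣP − R_B = 344.6 − 121.4 = 223.2 kN.

R_A = 223.2 kN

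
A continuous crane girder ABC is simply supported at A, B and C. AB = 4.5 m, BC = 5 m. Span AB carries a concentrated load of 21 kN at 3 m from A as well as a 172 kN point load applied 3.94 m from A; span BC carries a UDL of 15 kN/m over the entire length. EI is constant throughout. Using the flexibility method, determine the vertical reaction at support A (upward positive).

Insert a hinge at B; M_B is the redundant, and each span becomes simply supported.
End slopes at the hinge B, treating each span as simply supported:
  span AB: point load 21 at a = 3: Pab(L + a)/(6LEI) = 26.25/EI
  span AB: point load 172 at a = 3.94: Pab(L + a)/(6LEI) = 118.6/EI
  span BC: UDL 15: wL³/(24EI) = 78.12/EI
  relative rotation θ_0 = (144.9 + 78.12)/EI = 223/EI
A unit hogging moment at B produces rotation L₁/(3EI) + L₂/(3EI) = 3.167/EI.
Compatibility: M_B·(L₁+L₂)/(3EI) = θ_0, giving M_B = 70.42 kN·m (hogging).
Span AB, ΣM about A with M_B applied at B: R_B^{AB}·4.5 = 740.7 + 70.42, so R_B^{AB} = 180.2 kN and R_A = 193 − 180.2 = 12.76 kN.

R_A = 12.76 kN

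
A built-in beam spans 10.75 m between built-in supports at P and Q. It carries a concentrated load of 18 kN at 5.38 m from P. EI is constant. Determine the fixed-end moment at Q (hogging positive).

Take the two fixed-end moments M_P, M_Q as redundants; the released structure is the simple span PQ.
End rotations of the released simple span under the applied load (×1/EI):
  at P: point load 18 at a = 5.38: Pab(L + b)/(6LEI) = 130/EI
  at Q: point load 18 at a = 5.38: Pab(L + a)/(6LEI) = 130/EI
  θ_P0 = 130/EI,  θ_Q0 = 130/EI
Flexibility coefficients: a unit moment at one end gives L/(3EI) there and L/(6EI) at the far end, so f₁₁ = f₂₂ = 3.583/EI and f₁₂ = f₂₁ = 1.792/EI.
Compatibility — zero rotation at each built-in end:
  3.583 M_P + 1.792 M_Q = 130
  1.792 M_P + 3.583 M_Q = 130
Solving the pair gives M_P = 24.16 kN·m and M_Q = 24.21 kN·m (hogging).

M_Q = 24.21 kN·m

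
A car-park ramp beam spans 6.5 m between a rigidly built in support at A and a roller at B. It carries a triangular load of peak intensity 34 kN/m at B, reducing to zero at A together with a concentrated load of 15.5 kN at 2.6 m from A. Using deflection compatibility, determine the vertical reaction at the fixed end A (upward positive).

Choose R_B as the redundant. The primary structure is the cantilever fixed at A.
Downward deflection at the released point B due to the loads:
  triangular load, peak 34 at the free end: 11w₀L⁴/(120EI) = 5563/EI
  point load 15.5 at a = 2.6: Pa²(3L − a)/(6EI) = 295.1/EI
  δ_0 = 5859/EI
Flexibility coefficient — unit upward force at B: δ_{BB} = L³/(3EI) = 91.54/EI.
The prop prevents deflection at B: R_B = δ_0/δ_{BB} = 5859/91.54 = 64 kN.
Vertical equilibrium: R_A = ΣP − R_B = 126 − 64 = 62 kN.

R_A = 62 kN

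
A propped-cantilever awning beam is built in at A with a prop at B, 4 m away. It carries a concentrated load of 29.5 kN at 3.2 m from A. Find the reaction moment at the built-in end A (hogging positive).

Take the reaction at B as the redundant and release it; the primary structure is a cantilever fixed at A.
Free-end deflection of the primary structure under the applied loading (downward +):
  point load 29.5 at a = 3.2: Pa²(3L − a)/(6EI) = 443.1/EI
Tip deflection under a unit load at B: L³/(3EI) = 21.33/EI.
Compatibility at B: δ_0 − R_B·δ_{BB} = 0, so R_B = 443.1/21.33 = 20.77 kN.
Moment equilibrium about A: M_A = Σ(load moments about A) − R_B·L = 94.4 − 20.77×4 = 11.33 kN·m.

M_A = 11.33 kN·m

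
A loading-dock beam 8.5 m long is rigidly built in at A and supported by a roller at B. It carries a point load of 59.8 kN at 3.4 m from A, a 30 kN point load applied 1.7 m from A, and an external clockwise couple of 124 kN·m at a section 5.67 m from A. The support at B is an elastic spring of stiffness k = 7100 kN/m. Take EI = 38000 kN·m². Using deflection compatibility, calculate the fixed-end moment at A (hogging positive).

M_A = 100.2 kN·m

Remove the prop at B; the released (primary) structure is a cantilever built in at A.
Deflection at B on the released cantilever, summing each load's contribution:
  point load 59.8 at a = 3.4: Pa²(3L − a)/(6EI) = 2546/EI
  point load 30 at a = 1.7: Pa²(3L − a)/(6EI) = 343.9/EI
  clockwise couple 124 at a = 5.67: M₀a(2L − a)/(2EI) = 3983/EI
  δ_0 = 6873/EI
Tip deflection under a unit load at B: L³/(3EI) = 204.7/EI.
With EI = 38000 kN·m²: δ_0 = 0.18087 m and δ_{BB} = 0.005387 m/kN.
Compatibility — the spring shortens by R_B/k under the reaction it provides: δ_0 − R_B·δ_{BB} = R_B/k. With 1/k = 0.000141 m/kN, R_B = δ_0 / (δ_{BB} + 1/k) = 0.18087 / (0.005387 + 0.000141) = 32.72 kN.
Moment equilibrium about A: M_A = Σ(load moments about A) − R_B·L = 378.3 − 32.72×8.5 = 100.2 kN·m.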